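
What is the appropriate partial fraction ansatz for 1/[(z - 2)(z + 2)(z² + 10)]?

Two linear + quadratic: α/(z - 2) + β/(z + 2) + (γz + δ)/(z² + 10)


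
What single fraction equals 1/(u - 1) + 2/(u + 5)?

Common denominator (u - 1)(u + 5). Numerator: 1(u + 5) + 2(u - 1) = (u + 5) + (2u - 2) = 3u + 3
Result: (3u + 3)/[(u - 1)(u + 5)]


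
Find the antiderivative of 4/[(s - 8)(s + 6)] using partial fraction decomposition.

Decompose: 4/[(s - 8)(s + 6)] = (2/7)/(s - 8) - (2/7)/(s + 6). Integrate each term: (2/7) ln|(s - 8)| - (2/7) ln|(s + 6)| + C


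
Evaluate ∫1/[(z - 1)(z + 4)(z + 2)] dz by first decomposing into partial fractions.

Cover-up: A = 1/15, B = 1/10, C = -1/6. Decomposition: (1/15)/(z - 1) + (1/10)/(z + 4) - (1/6)/(z + 2). Integrate each term: (1/15) ln|(z - 1)| + (1/10) ln|(z + 4)| - (1/6) ln|(z + 2)| + C


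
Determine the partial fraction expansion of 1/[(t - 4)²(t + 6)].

Cover-up at t=-6: γ = 1/(-6 - 4)² = 1/100. Cover-up at t=4: β = 1/(4 + 6) = 1/10. Comparing t² coeff: α = -γ = -1/100
Result: (-1/100)/(t - 4) + (1/10)/(t - 4)² + (1/100)/(t + 6)


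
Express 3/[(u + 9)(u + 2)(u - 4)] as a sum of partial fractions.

Using cover-up method: P = 3/91, Q = -1/14, R = 1/26
Result: (3/91)/(u + 9) - (1/14)/(u + 2) + (1/26)/(u - 4)


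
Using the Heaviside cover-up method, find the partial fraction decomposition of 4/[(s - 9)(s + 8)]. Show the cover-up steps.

Cover (s - 9): set s=9, get A = 4/(9 + 8) = 4/17. Cover (s + 8): set s=-8, get B = 4/(-8 - 9) = -4/17.
Result: (4/17)/(s - 9) - (4/17)/(s + 8)


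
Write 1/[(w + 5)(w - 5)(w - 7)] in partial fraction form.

Using cover-up method: α = 1/120, β = -1/20, γ = 1/24
Result: (1/120)/(w + 5) - (1/20)/(w - 5) + (1/24)/(w - 7)


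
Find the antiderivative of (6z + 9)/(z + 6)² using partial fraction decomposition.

Decompose: A = 6, B = 6·(-6) + 9 = -27, so (6z + 9)/(z + 6)² = 6/(z + 6) - 27/(z + 6)². Integrate: ∫ A/(z + 6) dz = 6 ln|(z + 6)|; ∫ B/(z + 6)² dz = 27/(z + 6). Sum: 6 ln|(z + 6)| + 27/(z + 6) + C


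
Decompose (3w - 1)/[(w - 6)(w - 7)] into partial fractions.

At w=6: P = (3·6 - 1)/(6 - 7) = -17. At w=7: Q = (3·7 - 1)/(7 - 6) = 20
Result: -17/(w - 6) + 20/(w - 7)


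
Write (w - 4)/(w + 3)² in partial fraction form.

(w - 4) = A(w + 3) + B. At w = -3: B = 1·(-3) - 4 = -7. Coeff of w: A = 1
Result: 1/(w + 3) - 7/(w + 3)²


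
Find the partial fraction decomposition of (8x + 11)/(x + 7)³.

(8x + 11) = A(x + 7)² + B(x + 7) + C. At x = -7: C = 8·(-7) + 11 = -45. Coefficients: A = 0, B = 8
Result: 8/(x + 7)² - 45/(x + 7)³


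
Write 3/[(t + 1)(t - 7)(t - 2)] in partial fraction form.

Using cover-up method: P = 1/8, Q = 3/40, R = -1/5
Result: (1/8)/(t + 1) + (3/40)/(t - 7) - (1/5)/(t - 2)


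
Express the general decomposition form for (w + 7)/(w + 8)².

Repeated linear factor: A/(w + 8) + B/(w + 8)²


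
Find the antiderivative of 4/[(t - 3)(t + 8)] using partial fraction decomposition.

Decompose: 4/[(t - 3)(t + 8)] = (4/11)/(t - 3) - (4/11)/(t + 8). Integrate each term: (4/11) ln|(t - 3)| - (4/11) ln|(t + 8)| + C


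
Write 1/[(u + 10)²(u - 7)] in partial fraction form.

Cover-up at u=7: γ = 1/(7 + 10)² = 1/289. Cover-up at u=-10: β = 1/(-10 - 7) = -1/17. Comparing u² coeff: α = -γ = -1/289
Result: (-1/289)/(u + 10) - (1/17)/(u + 10)² + (1/289)/(u - 7)


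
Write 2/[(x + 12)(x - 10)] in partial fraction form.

2/(x + 12)(x - 10) = α/(x + 12) + β/(x - 10). α = 2/(-12 - 10) = -1/11, β = 2/(10 + 12) = 1/11
Result: (-1/11)/(x + 12) + (1/11)/(x - 10)


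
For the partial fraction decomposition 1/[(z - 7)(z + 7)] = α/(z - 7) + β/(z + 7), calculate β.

Cover-up at z = -7: β = 1/(-7 - 7) = -1/14


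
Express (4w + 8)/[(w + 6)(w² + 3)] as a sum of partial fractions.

At w=-6: P = (4·(-6) + 8)/((-6)² + 3) = -16/39. Q = -P = 16/39, R = 4 - (-6)·P = 20/13
Result: (-16/39)/(w + 6) + ((16/39)w + 20/13)/(w² + 3)


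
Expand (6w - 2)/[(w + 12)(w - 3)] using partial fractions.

At w=-12: α = (6·(-12) - 2)/(-12 - 3) = 74/15. At w=3: β = (6·3 - 2)/(3 + 12) = 16/15
Result: (74/15)/(w + 12) + (16/15)/(w - 3)


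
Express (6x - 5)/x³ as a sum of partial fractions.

(6x - 5) = Px² + Qx + R. At x = 0: R = 6·0 - 5 = -5. Coefficients: P = 0, Q = 6
Result: 6/x² - 5/x³


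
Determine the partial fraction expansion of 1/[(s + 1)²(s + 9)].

Cover-up at s=-9: R = 1/(-9 + 1)² = 1/64. Cover-up at s=-1: Q = 1/(-1 + 9) = 1/8. Comparing s² coeff: P = -R = -1/64
Result: (-1/64)/(s + 1) + (1/8)/(s + 1)² + (1/64)/(s + 9)


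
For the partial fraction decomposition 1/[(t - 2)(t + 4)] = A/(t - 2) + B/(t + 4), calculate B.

Cover-up at t = -4: B = 1/(-4 - 2) = -1/6


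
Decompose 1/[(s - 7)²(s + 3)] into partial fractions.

Cover-up at s=-3: γ = 1/(-3 - 7)² = 1/100. Cover-up at s=7: β = 1/(7 + 3) = 1/10. Comparing s² coeff: α = -γ = -1/100
Result: (-1/100)/(s - 7) + (1/10)/(s - 7)² + (1/100)/(s + 3)


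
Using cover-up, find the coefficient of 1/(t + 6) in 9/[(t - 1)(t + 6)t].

Cover (t + 6), set t=-6: 9/[(-6 - 1)(-6 - 0)] = 3/14


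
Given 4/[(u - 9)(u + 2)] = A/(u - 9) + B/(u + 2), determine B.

Cover-up at u = -2: B = 4/(-2 - 9) = -4/11


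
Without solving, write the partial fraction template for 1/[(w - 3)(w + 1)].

Distinct linear factors: P/(w - 3) + Q/(w + 1)


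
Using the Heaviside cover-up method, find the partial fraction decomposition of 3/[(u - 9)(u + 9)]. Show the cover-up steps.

Cover (u - 9): set u=9, get A = 3/(9 + 9) = 1/6. Cover (u + 9): set u=-9, get B = 3/(-9 - 9) = -1/6.
Result: (1/6)/(u - 9) - (1/6)/(u + 9)


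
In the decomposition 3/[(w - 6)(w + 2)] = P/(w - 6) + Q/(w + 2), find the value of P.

Cover-up at w = 6: P = 3/(6 + 2) = 3/8


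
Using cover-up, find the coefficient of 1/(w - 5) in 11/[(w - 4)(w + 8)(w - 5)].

Cover (w - 5), set w=5: 11/[(5 - 4)(5 + 8)] = 11/13


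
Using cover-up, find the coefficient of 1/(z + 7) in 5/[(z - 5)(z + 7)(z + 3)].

Cover (z + 7), set z=-7: 5/[(-7 - 5)(-7 + 3)] = 5/48


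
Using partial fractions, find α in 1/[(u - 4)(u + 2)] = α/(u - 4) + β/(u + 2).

Cover-up at u = 4: α = 1/(4 + 2) = 1/6


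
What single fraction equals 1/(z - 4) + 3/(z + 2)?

Common denominator (z - 4)(z + 2). Numerator: 1(z + 2) + 3(z - 4) = (z + 2) + (3z - 12) = 4z - 10
Result: (4z - 10)/[(z - 4)(z + 2)]


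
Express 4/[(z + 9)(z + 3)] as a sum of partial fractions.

4/(z + 9)(z + 3) = P/(z + 9) + Q/(z + 3). P = 4/(-9 + 3) = -2/3, Q = 4/(-3 + 9) = 2/3
Result: (-2/3)/(z + 9) + (2/3)/(z + 3)


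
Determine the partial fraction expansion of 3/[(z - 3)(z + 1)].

3/(z - 3)(z + 1) = A/(z - 3) + B/(z + 1). A = 3/(3 + 1) = 3/4, B = 3/(-1 - 3) = -3/4
Result: (3/4)/(z - 3) - (3/4)/(z + 1)


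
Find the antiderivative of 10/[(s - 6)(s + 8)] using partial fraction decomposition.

Decompose: 10/[(s - 6)(s + 8)] = (5/7)/(s - 6) - (5/7)/(s + 8). Integrate each term: (5/7) ln|(s - 6)| - (5/7) ln|(s + 8)| + C


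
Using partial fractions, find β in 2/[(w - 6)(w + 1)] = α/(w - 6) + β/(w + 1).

Cover-up at w = -1: β = 2/(-1 - 6) = -2/7


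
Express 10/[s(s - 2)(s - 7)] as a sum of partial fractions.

Using cover-up method: P = 5/7, Q = -1, R = 2/7
Result: (5/7)/s - 1/(s - 2) + (2/7)/(s - 7)


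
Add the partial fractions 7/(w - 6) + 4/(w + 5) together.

Common denominator (w - 6)(w + 5). Numerator: 7(w + 5) + 4(w - 6) = (7w + 35) + (4w - 24) = 11w + 11
Result: (11w + 11)/[(w - 6)(w + 5)]


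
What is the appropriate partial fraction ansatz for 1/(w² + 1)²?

Repeated quadratic factor: (Pw + Q)/(w² + 1) + (Rw + S)/(w² + 1)²


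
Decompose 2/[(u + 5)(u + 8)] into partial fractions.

2/(u + 5)(u + 8) = A/(u + 5) + B/(u + 8). A = 2/(-5 + 8) = 2/3, B = 2/(-8 + 5) = -2/3
Result: (2/3)/(u + 5) - (2/3)/(u + 8)


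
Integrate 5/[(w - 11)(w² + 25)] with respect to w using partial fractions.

Cover-up at w=11: P = 5/(11²+25) = 5/146. Coeff matching: Q = -5/146, R = -55/146. Decomposition: (5/146)/(w - 11) - ((5/146)w + 55/146)/(w² + 25). Integrate: linear → ln, quadratic → (1/2)ln + arctan: (5/146) ln|(w - 11)| - (5/292) ln(w² + 25) - (11/146) arctan(w/5) + C


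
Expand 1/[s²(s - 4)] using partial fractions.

Cover-up at s=4: R = 1/(4 - 0)² = 1/16. Cover-up at s=0: Q = 1/(0 - 4) = -1/4. Comparing s² coeff: P = -R = -1/16
Result: (-1/16)/s - (1/4)/s² + (1/16)/(s - 4)


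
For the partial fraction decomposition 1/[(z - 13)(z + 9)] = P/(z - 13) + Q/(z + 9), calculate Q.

Cover-up at z = -9: Q = 1/(-9 - 13) = -1/22


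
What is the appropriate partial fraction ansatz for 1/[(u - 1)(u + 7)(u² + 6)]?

Two linear + quadratic: α/(u - 1) + β/(u + 7) + (γu + δ)/(u² + 6)


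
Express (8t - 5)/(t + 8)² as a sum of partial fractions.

(8t - 5) = A(t + 8) + B. At t = -8: B = 8·(-8) - 5 = -69. Coeff of t: A = 8
Result: 8/(t + 8) - 69/(t + 8)²


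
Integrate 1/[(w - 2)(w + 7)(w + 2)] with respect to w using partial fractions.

Cover-up: α = 1/36, β = 1/45, γ = -1/20. Decomposition: (1/36)/(w - 2) + (1/45)/(w + 7) - (1/20)/(w + 2). Integrate each term: (1/36) ln|(w - 2)| + (1/45) ln|(w + 7)| - (1/20) ln|(w + 2)| + C


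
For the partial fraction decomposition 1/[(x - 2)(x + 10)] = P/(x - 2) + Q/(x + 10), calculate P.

Cover-up at x = 2: P = 1/(2 + 10) = 1/12


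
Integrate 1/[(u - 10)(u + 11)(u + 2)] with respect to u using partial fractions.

Cover-up: P = 1/252, Q = 1/189, R = -1/108. Decomposition: (1/252)/(u - 10) + (1/189)/(u + 11) - (1/108)/(u + 2). Integrate each term: (1/252) ln|(u - 10)| + (1/189) ln|(u + 11)| - (1/108) ln|(u + 2)| + C


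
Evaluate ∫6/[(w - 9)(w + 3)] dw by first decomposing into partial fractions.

Decompose: 6/[(w - 9)(w + 3)] = (1/2)/(w - 9) - (1/2)/(w + 3). Integrate each term: (1/2) ln|(w - 9)| - (1/2) ln|(w + 3)| + C


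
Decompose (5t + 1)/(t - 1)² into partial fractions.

(5t + 1) = α(t - 1) + β. At t = 1: β = 5·1 + 1 = 6. Coeff of t: α = 5
Result: 5/(t - 1) + 6/(t - 1)²


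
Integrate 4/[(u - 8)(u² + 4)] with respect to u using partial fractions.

Cover-up at u=8: P = 4/(8²+4) = 1/17. Coeff matching: Q = -1/17, R = -8/17. Decomposition: (1/17)/(u - 8) - ((1/17)u + 8/17)/(u² + 4). Integrate: linear → ln, quadratic → (1/2)ln + arctan: (1/17) ln|(u - 8)| - (1/34) ln(u² + 4) - (4/17) arctan(u/2) + C


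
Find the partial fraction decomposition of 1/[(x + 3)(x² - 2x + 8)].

Cover-up at x = -3: α = 1/((-3)² - 2·(-3) + 8) = 1/23. Then β = -α = -1/23, γ = -α·(-2 - 3) = 5/23
Result: (1/23)/(x + 3) - ((1/23)x - 5/23)/(x² - 2x + 8)


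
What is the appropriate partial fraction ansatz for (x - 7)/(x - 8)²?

Repeated linear factor: P/(x - 8) + Q/(x - 8)²


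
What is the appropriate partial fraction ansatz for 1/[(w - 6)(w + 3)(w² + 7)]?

Two linear + quadratic: α/(w - 6) + β/(w + 3) + (γw + δ)/(w² + 7)


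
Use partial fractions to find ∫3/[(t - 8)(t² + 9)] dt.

Cover-up at t=8: P = 3/(8²+9) = 3/73. Coeff matching: Q = -3/73, R = -24/73. Decomposition: (3/73)/(t - 8) - ((3/73)t + 24/73)/(t² + 9). Integrate: linear → ln, quadratic → (1/2)ln + arctan: (3/73) ln|(t - 8)| - (3/146) ln(t² + 9) - (8/73) arctan(t/3) + C


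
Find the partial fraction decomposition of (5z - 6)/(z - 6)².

(5z - 6) = P(z - 6) + Q. At z = 6: Q = 5·6 - 6 = 24. Coeff of z: P = 5
Result: 5/(z - 6) + 24/(z - 6)²


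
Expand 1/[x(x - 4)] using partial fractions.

1/x(x - 4) = α/x + β/(x - 4). α = 1/(0 - 4) = -1/4, β = 1/(4 - 0) = 1/4
Result: (-1/4)/x + (1/4)/(x - 4)


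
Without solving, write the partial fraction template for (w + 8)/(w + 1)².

Repeated linear factor: A/(w + 1) + B/(w + 1)²


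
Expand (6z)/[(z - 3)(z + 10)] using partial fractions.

At z=3: α = (6·3 + 0)/(3 + 10) = 18/13. At z=-10: β = (6·(-10) + 0)/(-10 - 3) = 60/13
Result: (18/13)/(z - 3) + (60/13)/(z + 10)


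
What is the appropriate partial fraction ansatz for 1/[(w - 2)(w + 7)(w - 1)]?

Three distinct linear factors: A/(w - 2) + B/(w + 7) + C/(w - 1)


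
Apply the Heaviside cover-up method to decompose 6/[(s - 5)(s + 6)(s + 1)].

Cover (s - 5), s=5: P = 6/[(5 + 6)(5 + 1)] = 1/11. Cover (s + 6), s=-6: Q = 6/[(-6 - 5)(-6 + 1)] = 6/55. Cover (s + 1), s=-1: R = 6/[(-1 - 5)(-1 + 6)] = -1/5.
Result: (1/11)/(s - 5) + (6/55)/(s + 6) - (1/5)/(s + 1)


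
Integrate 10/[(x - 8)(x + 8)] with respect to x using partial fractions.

Decompose: 10/[(x - 8)(x + 8)] = (5/8)/(x - 8) - (5/8)/(x + 8). Integrate each term: (5/8) ln|(x - 8)| - (5/8) ln|(x + 8)| + C


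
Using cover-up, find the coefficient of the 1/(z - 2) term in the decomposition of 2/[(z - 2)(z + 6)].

Cover (z - 2), set z=2: 2/((z + 6) at z=2) = 2/(8) = 1/4


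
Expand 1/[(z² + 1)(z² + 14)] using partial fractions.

Coefficient matching gives A = C = 0, B = 1/(14-1) = 1/13, D = -B = -1/13
Result: (1/13)/(z² + 1) - (1/13)/(z² + 14)


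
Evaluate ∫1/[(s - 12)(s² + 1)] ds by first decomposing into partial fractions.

Cover-up at s=12: A = 1/(12²+1) = 1/145. Coeff matching: B = -1/145, C = -12/145. Decomposition: (1/145)/(s - 12) - ((1/145)s + 12/145)/(s² + 1). Integrate: linear → ln, quadratic → (1/2)ln + arctan: (1/145) ln|(s - 12)| - (1/290) ln(s² + 1) - (12/145) arctan(s) + C


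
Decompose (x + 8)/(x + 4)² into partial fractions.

(x + 8) = A(x + 4) + B. At x = -4: B = 1·(-4) + 8 = 4. Coeff of x: A = 1
Result: 1/(x + 4) + 4/(x + 4)²


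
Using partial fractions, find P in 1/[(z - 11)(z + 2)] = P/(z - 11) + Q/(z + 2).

Cover-up at z = 11: P = 1/(11 + 2) = 1/13


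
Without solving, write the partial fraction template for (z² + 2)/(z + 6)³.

Repeated linear factor (power 3): α/(z + 6) + β/(z + 6)² + γ/(z + 6)³


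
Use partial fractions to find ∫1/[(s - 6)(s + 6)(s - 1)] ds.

Cover-up: P = 1/60, Q = 1/84, R = -1/35. Decomposition: (1/60)/(s - 6) + (1/84)/(s + 6) - (1/35)/(s - 1). Integrate each term: (1/60) ln|(s - 6)| + (1/84) ln|(s + 6)| - (1/35) ln|(s - 1)| + C


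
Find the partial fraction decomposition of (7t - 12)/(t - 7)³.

(7t - 12) = P(t - 7)² + Q(t - 7) + R. At t = 7: R = 7·7 - 12 = 37. Coefficients: P = 0, Q = 7
Result: 7/(t - 7)² + 37/(t - 7)³


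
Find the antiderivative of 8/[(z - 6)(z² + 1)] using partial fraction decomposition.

Cover-up at z=6: α = 8/(6²+1) = 8/37. Coeff matching: β = -8/37, γ = -48/37. Decomposition: (8/37)/(z - 6) - ((8/37)z + 48/37)/(z² + 1). Integrate: linear → ln, quadratic → (1/2)ln + arctan: (8/37) ln|(z - 6)| - (4/37) ln(z² + 1) - (48/37) arctan(z) + C


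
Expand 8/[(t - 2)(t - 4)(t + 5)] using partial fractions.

Using cover-up method: P = -4/7, Q = 4/9, R = 8/63
Result: (-4/7)/(t - 2) + (4/9)/(t - 4) + (8/63)/(t + 5)


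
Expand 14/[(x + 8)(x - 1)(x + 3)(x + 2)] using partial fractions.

Using Heaviside cover-up: (-7/135)/(x + 8) + (7/54)/(x - 1) + (7/10)/(x + 3) - (7/9)/(x + 2)


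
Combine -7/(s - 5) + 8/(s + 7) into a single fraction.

Common denominator (s - 5)(s + 7). Numerator: -7(s + 7) + 8(s - 5) = (-7s - 49) + (8s - 40) = s - 89
Result: (s - 89)/[(s - 5)(s + 7)]


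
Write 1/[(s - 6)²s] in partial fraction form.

Cover-up at s=0: R = 1/(0 - 6)² = 1/36. Cover-up at s=6: Q = 1/(6 - 0) = 1/6. Comparing s² coeff: P = -R = -1/36
Result: (-1/36)/(s - 6) + (1/6)/(s - 6)² + (1/36)/s


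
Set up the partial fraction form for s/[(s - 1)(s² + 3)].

Linear + irreducible quadratic: A/(s - 1) + (Bs + C)/(s² + 3)


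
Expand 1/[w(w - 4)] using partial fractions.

1/w(w - 4) = A/w + B/(w - 4). A = 1/(0 - 4) = -1/4, B = 1/(4 - 0) = 1/4
Result: (-1/4)/w + (1/4)/(w - 4)


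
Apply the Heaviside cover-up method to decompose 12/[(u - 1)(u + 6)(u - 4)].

Cover (u - 1), u=1: α = 12/[(1 + 6)(1 - 4)] = -4/7. Cover (u + 6), u=-6: β = 12/[(-6 - 1)(-6 - 4)] = 6/35. Cover (u - 4), u=4: γ = 12/[(4 - 1)(4 + 6)] = 2/5.
Result: (-4/7)/(u - 1) + (6/35)/(u + 6) + (2/5)/(u - 4)


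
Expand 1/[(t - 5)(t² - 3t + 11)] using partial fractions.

Cover-up at t = 5: A = 1/(5² - 3·5 + 11) = 1/21. Then B = -A = -1/21, C = -A·(-3 + 5) = -2/21
Result: (1/21)/(t - 5) - ((1/21)t + 2/21)/(t² - 3t + 11)


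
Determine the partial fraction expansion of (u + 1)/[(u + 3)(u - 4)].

At u=-3: A = (1·(-3) + 1)/(-3 - 4) = 2/7. At u=4: B = (1·4 + 1)/(4 + 3) = 5/7
Result: (2/7)/(u + 3) + (5/7)/(u - 4)


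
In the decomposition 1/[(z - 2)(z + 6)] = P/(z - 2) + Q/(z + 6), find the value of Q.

Cover-up at z = -6: Q = 1/(-6 - 2) = -1/8


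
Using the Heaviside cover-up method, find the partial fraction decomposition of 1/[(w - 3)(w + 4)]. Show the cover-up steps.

Cover (w - 3): set w=3, get α = 1/(3 + 4) = 1/7. Cover (w + 4): set w=-4, get β = 1/(-4 - 3) = -1/7.
Result: (1/7)/(w - 3) - (1/7)/(w + 4)


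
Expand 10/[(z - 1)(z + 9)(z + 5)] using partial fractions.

Using cover-up method: A = 1/6, B = 1/4, C = -5/12
Result: (1/6)/(z - 1) + (1/4)/(z + 9) - (5/12)/(z + 5)


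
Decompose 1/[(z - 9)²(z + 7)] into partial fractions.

Cover-up at z=-7: γ = 1/(-7 - 9)² = 1/256. Cover-up at z=9: β = 1/(9 + 7) = 1/16. Comparing z² coeff: α = -γ = -1/256
Result: (-1/256)/(z - 9) + (1/16)/(z - 9)² + (1/256)/(z + 7)


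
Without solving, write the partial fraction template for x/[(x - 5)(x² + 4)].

Linear + irreducible quadratic: α/(x - 5) + (βx + γ)/(x² + 4)


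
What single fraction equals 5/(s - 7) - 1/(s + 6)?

Common denominator (s - 7)(s + 6). Numerator: 5(s + 6) - 1(s - 7) = (5s + 30) - (s - 7) = 4s + 37
Result: (4s + 37)/[(s - 7)(s + 6)]


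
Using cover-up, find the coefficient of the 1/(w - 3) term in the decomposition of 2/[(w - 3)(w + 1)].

Cover (w - 3), set w=3: 2/((w + 1) at w=3) = 2/(4) = 1/2


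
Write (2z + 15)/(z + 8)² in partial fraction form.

(2z + 15) = α(z + 8) + β. At z = -8: β = 2·(-8) + 15 = -1. Coeff of z: α = 2
Result: 2/(z + 8) - 1/(z + 8)²


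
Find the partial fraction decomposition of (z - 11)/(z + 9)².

(z - 11) = α(z + 9) + β. At z = -9: β = 1·(-9) - 11 = -20. Coeff of z: α = 1
Result: 1/(z + 9) - 20/(z + 9)²


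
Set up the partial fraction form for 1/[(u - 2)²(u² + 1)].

Repeated linear + quadratic: P/(u - 2) + Q/(u - 2)² + (Ru + S)/(u² + 1)


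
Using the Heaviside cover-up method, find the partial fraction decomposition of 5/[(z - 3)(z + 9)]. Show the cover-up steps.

Cover (z - 3): set z=3, get A = 5/(3 + 9) = 5/12. Cover (z + 9): set z=-9, get B = 5/(-9 - 3) = -5/12.
Result: (5/12)/(z - 3) - (5/12)/(z + 9)


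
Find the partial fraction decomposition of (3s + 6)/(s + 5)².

(3s + 6) = α(s + 5) + β. At s = -5: β = 3·(-5) + 6 = -9. Coeff of s: α = 3
Result: 3/(s + 5) - 9/(s + 5)²


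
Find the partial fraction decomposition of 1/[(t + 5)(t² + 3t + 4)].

Cover-up at t = -5: P = 1/((-5)² + 3·(-5) + 4) = 1/14. Then Q = -P = -1/14, R = -P·(3 - 5) = 1/7
Result: (1/14)/(t + 5) - ((1/14)t - 1/7)/(t² + 3t + 4)


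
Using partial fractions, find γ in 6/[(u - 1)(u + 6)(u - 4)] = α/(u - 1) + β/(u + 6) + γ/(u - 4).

Cover-up at u = 4: γ = 6/[(4 - 1)(4 + 6)] = 6/[(3)(10)] = 6/30 = 1/5


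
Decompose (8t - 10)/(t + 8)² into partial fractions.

(8t - 10) = A(t + 8) + B. At t = -8: B = 8·(-8) - 10 = -74. Coeff of t: A = 8
Result: 8/(t + 8) - 74/(t + 8)²


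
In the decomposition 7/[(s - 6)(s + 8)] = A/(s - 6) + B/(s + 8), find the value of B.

Cover-up at s = -8: B = 7/(-8 - 6) = -7/14 = -1/2


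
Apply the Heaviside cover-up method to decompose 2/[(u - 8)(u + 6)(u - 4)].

Cover (u - 8), u=8: P = 2/[(8 + 6)(8 - 4)] = 1/28. Cover (u + 6), u=-6: Q = 2/[(-6 - 8)(-6 - 4)] = 1/70. Cover (u - 4), u=4: R = 2/[(4 - 8)(4 + 6)] = -1/20.
Result: (1/28)/(u - 8) + (1/70)/(u + 6) - (1/20)/(u - 4)


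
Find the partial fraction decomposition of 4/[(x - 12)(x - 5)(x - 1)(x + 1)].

Using Heaviside cover-up: (4/1001)/(x - 12) - (1/42)/(x - 5) + (1/22)/(x - 1) - (1/39)/(x + 1)


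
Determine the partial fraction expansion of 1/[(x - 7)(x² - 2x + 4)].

Cover-up at x = 7: α = 1/(7² - 2·7 + 4) = 1/39. Then β = -α = -1/39, γ = -α·(-2 + 7) = -5/39
Result: (1/39)/(x - 7) - ((1/39)x + 5/39)/(x² - 2x + 4)


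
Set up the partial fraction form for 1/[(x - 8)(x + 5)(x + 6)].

Three distinct linear factors: P/(x - 8) + Q/(x + 5) + R/(x + 6)


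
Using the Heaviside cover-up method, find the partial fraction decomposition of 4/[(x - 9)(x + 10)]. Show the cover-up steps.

Cover (x - 9): set x=9, get α = 4/(9 + 10) = 4/19. Cover (x + 10): set x=-10, get β = 4/(-10 - 9) = -4/19.
Result: (4/19)/(x - 9) - (4/19)/(x + 10)


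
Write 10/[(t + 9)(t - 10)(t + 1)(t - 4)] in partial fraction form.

Using Heaviside cover-up: (-5/988)/(t + 9) + (5/627)/(t - 10) + (1/44)/(t + 1) - (1/39)/(t - 4)


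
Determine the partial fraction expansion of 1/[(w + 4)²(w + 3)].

Cover-up at w=-3: C = 1/(-3 + 4)² = 1. Cover-up at w=-4: B = 1/(-4 + 3) = -1. Comparing w² coeff: A = -C = -1
Result: -1/(w + 4) - 1/(w + 4)² + 1/(w + 3)


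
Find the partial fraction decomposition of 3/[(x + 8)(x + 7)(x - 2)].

Using cover-up method: A = 3/10, B = -1/3, C = 1/30
Result: (3/10)/(x + 8) - (1/3)/(x + 7) + (1/30)/(x - 2)


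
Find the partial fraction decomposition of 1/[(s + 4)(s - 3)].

1/(s + 4)(s - 3) = A/(s + 4) + B/(s - 3). A = 1/(-4 - 3) = -1/7, B = 1/(3 + 4) = 1/7
Result: (-1/7)/(s + 4) + (1/7)/(s - 3)


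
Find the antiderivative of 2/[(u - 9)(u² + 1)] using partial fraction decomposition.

Cover-up at u=9: P = 2/(9²+1) = 1/41. Coeff matching: Q = -1/41, R = -9/41. Decomposition: (1/41)/(u - 9) - ((1/41)u + 9/41)/(u² + 1). Integrate: linear → ln, quadratic → (1/2)ln + arctan: (1/41) ln|(u - 9)| - (1/82) ln(u² + 1) - (9/41) arctan(u) + C


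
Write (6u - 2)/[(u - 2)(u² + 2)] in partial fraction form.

At u=2: P = (6·2 - 2)/(2² + 2) = 5/3. Q = -P = -5/3, R = 6 - 2·P = 8/3
Result: (5/3)/(u - 2) - ((5/3)u - 8/3)/(u² + 2)


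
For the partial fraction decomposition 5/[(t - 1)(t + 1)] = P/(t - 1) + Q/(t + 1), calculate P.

Cover-up at t = 1: P = 5/(1 + 1) = 5/2


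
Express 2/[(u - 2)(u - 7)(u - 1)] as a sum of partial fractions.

Using cover-up method: A = -2/5, B = 1/15, C = 1/3
Result: (-2/5)/(u - 2) + (1/15)/(u - 7) + (1/3)/(u - 1)


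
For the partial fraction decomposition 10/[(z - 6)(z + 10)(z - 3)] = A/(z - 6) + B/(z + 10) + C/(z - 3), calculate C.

Cover-up at z = 3: C = 10/[(3 - 6)(3 + 10)] = 10/[(-3)(13)] = -10/39


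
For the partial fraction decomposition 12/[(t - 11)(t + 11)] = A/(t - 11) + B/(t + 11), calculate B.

Cover-up at t = -11: B = 12/(-11 - 11) = -12/22 = -6/11


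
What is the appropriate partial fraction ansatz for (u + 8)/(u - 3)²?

Repeated linear factor: P/(u - 3) + Q/(u - 3)²


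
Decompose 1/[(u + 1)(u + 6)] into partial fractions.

1/(u + 1)(u + 6) = α/(u + 1) + β/(u + 6). α = 1/(-1 + 6) = 1/5, β = 1/(-6 + 1) = -1/5
Result: (1/5)/(u + 1) - (1/5)/(u + 6)


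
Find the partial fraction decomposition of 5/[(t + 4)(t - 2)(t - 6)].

Using cover-up method: α = 1/12, β = -5/24, γ = 1/8
Result: (1/12)/(t + 4) - (5/24)/(t - 2) + (1/8)/(t - 6)


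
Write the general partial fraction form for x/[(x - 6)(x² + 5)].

Linear + irreducible quadratic: P/(x - 6) + (Qx + R)/(x² + 5)


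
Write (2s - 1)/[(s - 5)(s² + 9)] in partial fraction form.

At s=5: A = (2·5 - 1)/(5² + 9) = 9/34. B = -A = -9/34, C = 2 - 5·A = 23/34
Result: (9/34)/(s - 5) - ((9/34)s - 23/34)/(s² + 9)


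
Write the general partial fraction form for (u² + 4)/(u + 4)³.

Repeated linear factor (power 3): A/(u + 4) + B/(u + 4)² + C/(u + 4)³


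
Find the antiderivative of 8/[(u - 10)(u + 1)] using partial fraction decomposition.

Decompose: 8/[(u - 10)(u + 1)] = (8/11)/(u - 10) - (8/11)/(u + 1). Integrate each term: (8/11) ln|(u - 10)| - (8/11) ln|(u + 1)| + C


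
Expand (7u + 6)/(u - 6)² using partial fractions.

(7u + 6) = α(u - 6) + β. At u = 6: β = 7·6 + 6 = 48. Coeff of u: α = 7
Result: 7/(u - 6) + 48/(u - 6)²


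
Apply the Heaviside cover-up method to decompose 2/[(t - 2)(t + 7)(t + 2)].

Cover (t - 2), t=2: A = 2/[(2 + 7)(2 + 2)] = 1/18. Cover (t + 7), t=-7: B = 2/[(-7 - 2)(-7 + 2)] = 2/45. Cover (t + 2), t=-2: C = 2/[(-2 - 2)(-2 + 7)] = -1/10.
Result: (1/18)/(t - 2) + (2/45)/(t + 7) - (1/10)/(t + 2)


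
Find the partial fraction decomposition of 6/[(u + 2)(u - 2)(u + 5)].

Using cover-up method: α = -1/2, β = 3/14, γ = 2/7
Result: (-1/2)/(u + 2) + (3/14)/(u - 2) + (2/7)/(u + 5)


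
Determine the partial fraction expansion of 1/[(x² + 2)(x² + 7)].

Coefficient matching gives α = γ = 0, β = 1/(7-2) = 1/5, δ = -β = -1/5
Result: (1/5)/(x² + 2) - (1/5)/(x² + 7)


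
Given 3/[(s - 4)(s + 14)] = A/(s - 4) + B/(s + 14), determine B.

Cover-up at s = -14: B = 3/(-14 - 4) = -3/18 = -1/6


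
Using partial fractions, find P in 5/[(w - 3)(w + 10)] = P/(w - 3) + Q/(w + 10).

Cover-up at w = 3: P = 5/(3 + 10) = 5/13


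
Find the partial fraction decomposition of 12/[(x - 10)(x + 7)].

12/(x - 10)(x + 7) = α/(x - 10) + β/(x + 7). α = 12/(10 + 7) = 12/17, β = 12/(-7 - 10) = -12/17
Result: (12/17)/(x - 10) - (12/17)/(x + 7)


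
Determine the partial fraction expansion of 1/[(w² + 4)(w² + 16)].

Coefficient matching gives A = C = 0, B = 1/(16-4) = 1/12, D = -B = -1/12
Result: (1/12)/(w² + 4) - (1/12)/(w² + 16)


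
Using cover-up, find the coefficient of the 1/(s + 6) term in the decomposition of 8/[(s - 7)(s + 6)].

Cover (s + 6), set s=-6: 8/((s - 7) at s=-6) = 8/(-13) = -8/13


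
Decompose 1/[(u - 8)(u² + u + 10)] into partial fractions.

Cover-up at u = 8: α = 1/(8² + 1·8 + 10) = 1/82. Then β = -α = -1/82, γ = -α·(1 + 8) = -9/82
Result: (1/82)/(u - 8) - ((1/82)u + 9/82)/(u² + u + 10)


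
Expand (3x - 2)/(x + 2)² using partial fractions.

(3x - 2) = P(x + 2) + Q. At x = -2: Q = 3·(-2) - 2 = -8. Coeff of x: P = 3
Result: 3/(x + 2) - 8/(x + 2)²


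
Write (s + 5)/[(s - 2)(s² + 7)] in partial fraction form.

At s=2: α = (1·2 + 5)/(2² + 7) = 7/11. β = -α = -7/11, γ = 1 - 2·α = -3/11
Result: (7/11)/(s - 2) - ((7/11)s + 3/11)/(s² + 7)


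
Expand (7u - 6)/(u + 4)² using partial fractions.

(7u - 6) = A(u + 4) + B. At u = -4: B = 7·(-4) - 6 = -34. Coeff of u: A = 7
Result: 7/(u + 4) - 34/(u + 4)²


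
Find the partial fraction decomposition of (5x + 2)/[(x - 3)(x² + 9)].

At x=3: P = (5·3 + 2)/(3² + 9) = 17/18. Q = -P = -17/18, R = 5 - 3·P = 13/6
Result: (17/18)/(x - 3) - ((17/18)x - 13/6)/(x² + 9)


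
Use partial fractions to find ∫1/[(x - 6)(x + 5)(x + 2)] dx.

Cover-up: A = 1/88, B = 1/33, C = -1/24. Decomposition: (1/88)/(x - 6) + (1/33)/(x + 5) - (1/24)/(x + 2). Integrate each term: (1/88) ln|(x - 6)| + (1/33) ln|(x + 5)| - (1/24) ln|(x + 2)| + C


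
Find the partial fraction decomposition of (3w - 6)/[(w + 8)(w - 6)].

At w=-8: P = (3·(-8) - 6)/(-8 - 6) = 15/7. At w=6: Q = (3·6 - 6)/(6 + 8) = 6/7
Result: (15/7)/(w + 8) + (6/7)/(w - 6)


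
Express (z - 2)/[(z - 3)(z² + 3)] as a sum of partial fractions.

At z=3: α = (1·3 - 2)/(3² + 3) = 1/12. β = -α = -1/12, γ = 1 - 3·α = 3/4
Result: (1/12)/(z - 3) - ((1/12)z - 3/4)/(z² + 3)


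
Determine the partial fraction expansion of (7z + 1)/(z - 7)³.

(7z + 1) = P(z - 7)² + Q(z - 7) + R. At z = 7: R = 7·7 + 1 = 50. Coefficients: P = 0, Q = 7
Result: 7/(z - 7)² + 50/(z - 7)³


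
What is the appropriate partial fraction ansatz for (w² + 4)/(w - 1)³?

Repeated linear factor (power 3): P/(w - 1) + Q/(w - 1)² + R/(w - 1)³


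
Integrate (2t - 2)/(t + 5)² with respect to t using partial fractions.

Decompose: P = 2, Q = 2·(-5) - 2 = -12, so (2t - 2)/(t + 5)² = 2/(t + 5) - 12/(t + 5)². Integrate: ∫ P/(t + 5) dt = 2 ln|(t + 5)|; ∫ Q/(t + 5)² dt = 12/(t + 5). Sum: 2 ln|(t + 5)| + 12/(t + 5) + C


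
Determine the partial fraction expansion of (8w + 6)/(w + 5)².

(8w + 6) = α(w + 5) + β. At w = -5: β = 8·(-5) + 6 = -34. Coeff of w: α = 8
Result: 8/(w + 5) - 34/(w + 5)²


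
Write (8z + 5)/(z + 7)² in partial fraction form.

(8z + 5) = α(z + 7) + β. At z = -7: β = 8·(-7) + 5 = -51. Coeff of z: α = 8
Result: 8/(z + 7) - 51/(z + 7)²


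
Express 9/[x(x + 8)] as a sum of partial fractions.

9/x(x + 8) = α/x + β/(x + 8). α = 9/(0 + 8) = 9/8, β = 9/(-8 - 0) = -9/8
Result: (9/8)/x - (9/8)/(x + 8)


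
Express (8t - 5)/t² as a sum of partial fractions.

(8t - 5) = αt + β. At t = 0: β = 8·0 - 5 = -5. Coeff of t: α = 8
Result: 8/t - 5/t²


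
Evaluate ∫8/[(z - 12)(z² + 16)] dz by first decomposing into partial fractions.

Cover-up at z=12: P = 8/(12²+16) = 1/20. Coeff matching: Q = -1/20, R = -3/5. Decomposition: (1/20)/(z - 12) - ((1/20)z + 3/5)/(z² + 16). Integrate: linear → ln, quadratic → (1/2)ln + arctan: (1/20) ln|(z - 12)| - (1/40) ln(z² + 16) - (3/20) arctan(z/4) + C


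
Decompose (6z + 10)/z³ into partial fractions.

(6z + 10) = αz² + βz + γ. At z = 0: γ = 6·0 + 10 = 10. Coefficients: α = 0, β = 6
Result: 6/z² + 10/z³


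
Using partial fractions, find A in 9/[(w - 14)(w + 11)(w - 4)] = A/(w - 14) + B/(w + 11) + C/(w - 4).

Cover-up at w = 14: A = 9/[(14 + 11)(14 - 4)] = 9/[(25)(10)] = 9/250


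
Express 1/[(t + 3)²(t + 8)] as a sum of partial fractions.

Cover-up at t=-8: R = 1/(-8 + 3)² = 1/25. Cover-up at t=-3: Q = 1/(-3 + 8) = 1/5. Comparing t² coeff: P = -R = -1/25
Result: (-1/25)/(t + 3) + (1/5)/(t + 3)² + (1/25)/(t + 8)


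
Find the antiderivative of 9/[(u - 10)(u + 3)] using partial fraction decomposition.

Decompose: 9/[(u - 10)(u + 3)] = (9/13)/(u - 10) - (9/13)/(u + 3). Integrate each term: (9/13) ln|(u - 10)| - (9/13) ln|(u + 3)| + C


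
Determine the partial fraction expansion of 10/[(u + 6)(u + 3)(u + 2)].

Using cover-up method: α = 5/6, β = -10/3, γ = 5/2
Result: (5/6)/(u + 6) - (10/3)/(u + 3) + (5/2)/(u + 2)


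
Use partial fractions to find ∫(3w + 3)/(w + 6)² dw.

Decompose: α = 3, β = 3·(-6) + 3 = -15, so (3w + 3)/(w + 6)² = 3/(w + 6) - 15/(w + 6)². Integrate: ∫ α/(w + 6) dw = 3 ln|(w + 6)|; ∫ β/(w + 6)² dw = 15/(w + 6). Sum: 3 ln|(w + 6)| + 15/(w + 6) + C


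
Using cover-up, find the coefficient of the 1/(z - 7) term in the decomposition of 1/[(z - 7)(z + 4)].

Cover (z - 7), set z=7: 1/((z + 4) at z=7) = 1/(11) = 1/11


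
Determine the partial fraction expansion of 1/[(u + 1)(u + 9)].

1/(u + 1)(u + 9) = A/(u + 1) + B/(u + 9). A = 1/(-1 + 9) = 1/8, B = 1/(-9 + 1) = -1/8
Result: (1/8)/(u + 1) - (1/8)/(u + 9)


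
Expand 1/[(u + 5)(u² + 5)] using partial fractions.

Cover-up at u = -5: A = 1/((-5)² + 5) = 1/30. Then B = -A = -1/30, C = -A·(0 - 5) = 1/6
Result: (1/30)/(u + 5) - ((1/30)u - 1/6)/(u² + 5)


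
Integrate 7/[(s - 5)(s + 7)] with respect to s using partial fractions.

Decompose: 7/[(s - 5)(s + 7)] = (7/12)/(s - 5) - (7/12)/(s + 7). Integrate each term: (7/12) ln|(s - 5)| - (7/12) ln|(s + 7)| + C


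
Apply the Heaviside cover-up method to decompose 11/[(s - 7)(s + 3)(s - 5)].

Cover (s - 7), s=7: P = 11/[(7 + 3)(7 - 5)] = 11/20. Cover (s + 3), s=-3: Q = 11/[(-3 - 7)(-3 - 5)] = 11/80. Cover (s - 5), s=5: R = 11/[(5 - 7)(5 + 3)] = -11/16.
Result: (11/20)/(s - 7) + (11/80)/(s + 3) - (11/16)/(s - 5)


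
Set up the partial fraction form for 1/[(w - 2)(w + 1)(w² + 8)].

Two linear + quadratic: α/(w - 2) + β/(w + 1) + (γw + δ)/(w² + 8)


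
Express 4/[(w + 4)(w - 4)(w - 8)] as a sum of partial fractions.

Using cover-up method: α = 1/24, β = -1/8, γ = 1/12
Result: (1/24)/(w + 4) - (1/8)/(w - 4) + (1/12)/(w - 8)


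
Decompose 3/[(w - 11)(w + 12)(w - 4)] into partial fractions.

Using cover-up method: P = 3/161, Q = 3/368, R = -3/112
Result: (3/161)/(w - 11) + (3/368)/(w + 12) - (3/112)/(w - 4)


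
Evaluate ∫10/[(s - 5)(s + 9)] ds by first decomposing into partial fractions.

Decompose: 10/[(s - 5)(s + 9)] = (5/7)/(s - 5) - (5/7)/(s + 9). Integrate each term: (5/7) ln|(s - 5)| - (5/7) ln|(s + 9)| + C


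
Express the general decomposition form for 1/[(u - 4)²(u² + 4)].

Repeated linear + quadratic: α/(u - 4) + β/(u - 4)² + (γu + δ)/(u² + 4)


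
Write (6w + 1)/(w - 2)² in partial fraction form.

(6w + 1) = α(w - 2) + β. At w = 2: β = 6·2 + 1 = 13. Coeff of w: α = 6
Result: 6/(w - 2) + 13/(w - 2)²


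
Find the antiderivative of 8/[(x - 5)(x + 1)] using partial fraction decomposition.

Decompose: 8/[(x - 5)(x + 1)] = (4/3)/(x - 5) - (4/3)/(x + 1). Integrate each term: (4/3) ln|(x - 5)| - (4/3) ln|(x + 1)| + C


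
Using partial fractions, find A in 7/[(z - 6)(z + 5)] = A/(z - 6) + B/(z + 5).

Cover-up at z = 6: A = 7/(6 + 5) = 7/11


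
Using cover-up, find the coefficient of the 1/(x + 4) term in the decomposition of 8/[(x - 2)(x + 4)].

Cover (x + 4), set x=-4: 8/((x - 2) at x=-4) = 8/(-6) = -4/3


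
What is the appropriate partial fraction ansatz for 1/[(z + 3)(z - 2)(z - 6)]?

Three distinct linear factors: α/(z + 3) + β/(z - 2) + γ/(z - 6)


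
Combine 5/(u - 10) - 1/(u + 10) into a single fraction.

Common denominator (u - 10)(u + 10). Numerator: 5(u + 10) - 1(u - 10) = (5u + 50) - (u - 10) = 4u + 60
Result: (4u + 60)/[(u - 10)(u + 10)]


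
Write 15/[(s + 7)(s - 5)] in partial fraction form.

15/(s + 7)(s - 5) = P/(s + 7) + Q/(s - 5). P = 15/(-7 - 5) = -5/4, Q = 15/(5 + 7) = 5/4
Result: (-5/4)/(s + 7) + (5/4)/(s - 5)


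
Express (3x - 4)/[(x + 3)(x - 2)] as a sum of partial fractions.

At x=-3: α = (3·(-3) - 4)/(-3 - 2) = 13/5. At x=2: β = (3·2 - 4)/(2 + 3) = 2/5
Result: (13/5)/(x + 3) + (2/5)/(x - 2)


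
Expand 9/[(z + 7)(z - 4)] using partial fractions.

9/(z + 7)(z - 4) = A/(z + 7) + B/(z - 4). A = 9/(-7 - 4) = -9/11, B = 9/(4 + 7) = 9/11
Result: (-9/11)/(z + 7) + (9/11)/(z - 4)


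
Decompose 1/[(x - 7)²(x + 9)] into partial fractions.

Cover-up at x=-9: C = 1/(-9 - 7)² = 1/256. Cover-up at x=7: B = 1/(7 + 9) = 1/16. Comparing x² coeff: A = -C = -1/256
Result: (-1/256)/(x - 7) + (1/16)/(x - 7)² + (1/256)/(x + 9)


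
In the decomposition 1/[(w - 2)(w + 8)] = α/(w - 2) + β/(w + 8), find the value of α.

Cover-up at w = 2: α = 1/(2 + 8) = 1/10


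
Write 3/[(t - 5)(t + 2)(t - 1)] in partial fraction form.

Using cover-up method: A = 3/28, B = 1/7, C = -1/4
Result: (3/28)/(t - 5) + (1/7)/(t + 2) - (1/4)/(t - 1)


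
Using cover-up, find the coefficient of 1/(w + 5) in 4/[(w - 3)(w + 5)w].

Cover (w + 5), set w=-5: 4/[(-5 - 3)(-5 - 0)] = 1/10


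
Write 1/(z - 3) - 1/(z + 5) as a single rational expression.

Common denominator (z - 3)(z + 5). Numerator: 1(z + 5) - 1(z - 3) = (z + 5) - (z - 3) = 8
Result: (8)/[(z - 3)(z + 5)]


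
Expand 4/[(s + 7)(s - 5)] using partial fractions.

4/(s + 7)(s - 5) = α/(s + 7) + β/(s - 5). α = 4/(-7 - 5) = -1/3, β = 4/(5 + 7) = 1/3
Result: (-1/3)/(s + 7) + (1/3)/(s - 5)


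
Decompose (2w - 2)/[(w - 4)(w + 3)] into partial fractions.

At w=4: P = (2·4 - 2)/(4 + 3) = 6/7. At w=-3: Q = (2·(-3) - 2)/(-3 - 4) = 8/7
Result: (6/7)/(w - 4) + (8/7)/(w + 3)


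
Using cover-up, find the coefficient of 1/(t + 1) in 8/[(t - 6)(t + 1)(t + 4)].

Cover (t + 1), set t=-1: 8/[(-1 - 6)(-1 + 4)] = -8/21


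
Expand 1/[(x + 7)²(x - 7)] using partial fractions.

Cover-up at x=7: C = 1/(7 + 7)² = 1/196. Cover-up at x=-7: B = 1/(-7 - 7) = -1/14. Comparing x² coeff: A = -C = -1/196
Result: (-1/196)/(x + 7) - (1/14)/(x + 7)² + (1/196)/(x - 7)


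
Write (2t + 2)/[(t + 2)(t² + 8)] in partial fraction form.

At t=-2: α = (2·(-2) + 2)/((-2)² + 8) = -1/6. β = -α = 1/6, γ = 2 - (-2)·α = 5/3
Result: (-1/6)/(t + 2) + ((1/6)t + 5/3)/(t² + 8)


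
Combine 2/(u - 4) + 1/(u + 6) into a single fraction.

Common denominator (u - 4)(u + 6). Numerator: 2(u + 6) + 1(u - 4) = (2u + 12) + (u - 4) = 3u + 8
Result: (3u + 8)/[(u - 4)(u + 6)]


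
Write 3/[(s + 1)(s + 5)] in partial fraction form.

3/(s + 1)(s + 5) = A/(s + 1) + B/(s + 5). A = 3/(-1 + 5) = 3/4, B = 3/(-5 + 1) = -3/4
Result: (3/4)/(s + 1) - (3/4)/(s + 5)


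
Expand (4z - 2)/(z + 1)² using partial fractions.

(4z - 2) = A(z + 1) + B. At z = -1: B = 4·(-1) - 2 = -6. Coeff of z: A = 4
Result: 4/(z + 1) - 6/(z + 1)²


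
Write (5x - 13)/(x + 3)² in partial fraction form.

(5x - 13) = P(x + 3) + Q. At x = -3: Q = 5·(-3) - 13 = -28. Coeff of x: P = 5
Result: 5/(x + 3) - 28/(x + 3)²


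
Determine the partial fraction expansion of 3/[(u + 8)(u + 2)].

3/(u + 8)(u + 2) = P/(u + 8) + Q/(u + 2). P = 3/(-8 + 2) = -1/2, Q = 3/(-2 + 8) = 1/2
Result: (-1/2)/(u + 8) + (1/2)/(u + 2)


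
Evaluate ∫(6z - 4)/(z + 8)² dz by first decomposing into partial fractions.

Decompose: P = 6, Q = 6·(-8) - 4 = -52, so (6z - 4)/(z + 8)² = 6/(z + 8) - 52/(z + 8)². Integrate: ∫ P/(z + 8) dz = 6 ln|(z + 8)|; ∫ Q/(z + 8)² dz = 52/(z + 8). Sum: 6 ln|(z + 8)| + 52/(z + 8) + C


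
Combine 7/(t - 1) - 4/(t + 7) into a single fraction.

Common denominator (t - 1)(t + 7). Numerator: 7(t + 7) - 4(t - 1) = (7t + 49) - (4t - 4) = 3t + 53
Result: (3t + 53)/[(t - 1)(t + 7)]


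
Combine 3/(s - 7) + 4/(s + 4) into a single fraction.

Common denominator (s - 7)(s + 4). Numerator: 3(s + 4) + 4(s - 7) = (3s + 12) + (4s - 28) = 7s - 16
Result: (7s - 16)/[(s - 7)(s + 4)]


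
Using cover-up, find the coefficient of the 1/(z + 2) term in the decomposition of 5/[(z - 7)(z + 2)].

Cover (z + 2), set z=-2: 5/((z - 7) at z=-2) = 5/(-9) = -5/9


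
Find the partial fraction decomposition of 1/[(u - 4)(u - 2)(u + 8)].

Using cover-up method: α = 1/24, β = -1/20, γ = 1/120
Result: (1/24)/(u - 4) - (1/20)/(u - 2) + (1/120)/(u + 8)


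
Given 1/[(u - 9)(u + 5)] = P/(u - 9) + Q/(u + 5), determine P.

Cover-up at u = 9: P = 1/(9 + 5) = 1/14


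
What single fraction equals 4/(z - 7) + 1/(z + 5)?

Common denominator (z - 7)(z + 5). Numerator: 4(z + 5) + 1(z - 7) = (4z + 20) + (z - 7) = 5z + 13
Result: (5z + 13)/[(z - 7)(z + 5)]


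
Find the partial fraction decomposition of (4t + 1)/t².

(4t + 1) = αt + β. At t = 0: β = 4·0 + 1 = 1. Coeff of t: α = 4
Result: 4/t + 1/t²


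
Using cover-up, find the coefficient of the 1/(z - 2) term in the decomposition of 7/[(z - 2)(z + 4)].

Cover (z - 2), set z=2: 7/((z + 4) at z=2) = 7/(6) = 7/6


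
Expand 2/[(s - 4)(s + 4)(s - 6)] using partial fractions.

Using cover-up method: α = -1/8, β = 1/40, γ = 1/10
Result: (-1/8)/(s - 4) + (1/40)/(s + 4) + (1/10)/(s - 6)


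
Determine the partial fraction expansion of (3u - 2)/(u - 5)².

(3u - 2) = α(u - 5) + β. At u = 5: β = 3·5 - 2 = 13. Coeff of u: α = 3
Result: 3/(u - 5) + 13/(u - 5)²


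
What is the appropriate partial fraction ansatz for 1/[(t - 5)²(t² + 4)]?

Repeated linear + quadratic: P/(t - 5) + Q/(t - 5)² + (Rt + S)/(t² + 4)


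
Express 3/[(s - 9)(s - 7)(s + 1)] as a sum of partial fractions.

Using cover-up method: A = 3/20, B = -3/16, C = 3/80
Result: (3/20)/(s - 9) - (3/16)/(s - 7) + (3/80)/(s + 1)


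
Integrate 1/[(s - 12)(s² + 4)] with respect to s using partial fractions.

Cover-up at s=12: A = 1/(12²+4) = 1/148. Coeff matching: B = -1/148, C = -3/37. Decomposition: (1/148)/(s - 12) - ((1/148)s + 3/37)/(s² + 4). Integrate: linear → ln, quadratic → (1/2)ln + arctan: (1/148) ln|(s - 12)| - (1/296) ln(s² + 4) - (3/74) arctan(s/2) + C
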